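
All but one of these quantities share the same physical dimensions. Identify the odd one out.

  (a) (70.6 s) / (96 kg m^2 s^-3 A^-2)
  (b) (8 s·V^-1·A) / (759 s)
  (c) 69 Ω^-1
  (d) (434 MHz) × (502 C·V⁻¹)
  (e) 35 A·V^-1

Expand each in SI base units:
  (a) [s] / [kg·m²·s⁻³·A⁻²] = kg⁻¹·m⁻²·s⁴·A²
  (b) [kg⁻¹·m⁻²·s⁴·A²] / [s] = kg⁻¹·m⁻²·s³·A²
  (c) Ω⁻¹ = (V·A⁻¹)⁻¹ = kg⁻¹·m⁻²·s³·A²
  (d) [s⁻¹] · [kg⁻¹·m⁻²·s⁴·A²] = kg⁻¹·m⁻²·s³·A²
  (e) A·V⁻¹ = A·(J·C⁻¹)⁻¹ = kg⁻¹·m⁻²·s³·A²
All reduce to kg⁻¹·m⁻²·s³·A² except (a), which is kg⁻¹·m⁻²·s⁴·A².

(a)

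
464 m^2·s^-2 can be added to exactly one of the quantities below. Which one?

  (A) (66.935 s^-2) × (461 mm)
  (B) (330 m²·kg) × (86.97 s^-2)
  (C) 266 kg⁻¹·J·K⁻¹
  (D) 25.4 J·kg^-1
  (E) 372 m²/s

(D)

Reference: m²·s⁻².
Each option:
  (A) [s⁻²] · [m] = m·s⁻²
  (B) [kg·m²] · [s⁻²] = kg·m²·s⁻²
  (C) J·kg⁻¹·K⁻¹ = N·m·kg⁻¹·K⁻¹ = m²·s⁻²·K⁻¹
  (D) J·kg⁻¹ = N·m·kg⁻¹ = m²·s⁻²  ← same
  (E) m²·s⁻¹
Only (D) matches m²·s⁻².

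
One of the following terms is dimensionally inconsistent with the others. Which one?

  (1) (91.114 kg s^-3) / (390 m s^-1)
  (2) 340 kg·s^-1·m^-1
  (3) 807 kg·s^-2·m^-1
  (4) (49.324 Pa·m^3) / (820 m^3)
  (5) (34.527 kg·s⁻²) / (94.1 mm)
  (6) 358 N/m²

(2)

In SI base units:
  (1) [kg·s⁻³] / [m·s⁻¹] = kg·m⁻¹·s⁻²
  (2) kg·m⁻¹·s⁻¹
  (3) kg·m⁻¹·s⁻²
  (4) [kg·m²·s⁻²] / [m³] = kg·m⁻¹·s⁻²
  (5) [kg·s⁻²] / [m] = kg·m⁻¹·s⁻²
  (6) N·m⁻² = kg·m·s⁻²·m⁻² = kg·m⁻¹·s⁻²
All reduce to kg·m⁻¹·s⁻² except (2), which is kg·m⁻¹·s⁻¹.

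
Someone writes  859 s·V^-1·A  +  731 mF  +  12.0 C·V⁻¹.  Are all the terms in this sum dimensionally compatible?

Work out the base dimensions of each:
  859 s·V^-1·A:  A·s·V⁻¹ = A·s·(J·C⁻¹)⁻¹ = kg⁻¹·m⁻²·s⁴·A²
  731 mF:  F = C·V⁻¹ = kg⁻¹·m⁻²·s⁴·A²
  12.0 C·V⁻¹:  C·V⁻¹ = s·A·(J·C⁻¹)⁻¹ = kg⁻¹·m⁻²·s⁴·A²
Every term reduces to kg⁻¹·m⁻²·s⁴·A².

Yes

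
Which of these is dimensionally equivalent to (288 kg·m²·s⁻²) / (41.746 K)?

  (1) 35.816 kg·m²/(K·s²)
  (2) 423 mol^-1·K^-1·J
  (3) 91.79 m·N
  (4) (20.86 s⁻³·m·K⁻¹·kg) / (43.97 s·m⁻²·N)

Reference: [kg·m²·s⁻²] / [K] = kg·m²·s⁻²·K⁻¹.
Each option:
  (1) kg·m²·s⁻²·K⁻¹  ← same
  (2) J·mol⁻¹·K⁻¹ = N·m·mol⁻¹·K⁻¹ = kg·m²·s⁻²·K⁻¹·mol⁻¹
  (3) N·m = kg·m·s⁻²·m = kg·m²·s⁻²
  (4) [kg·m·s⁻³·K⁻¹] / [kg·m⁻¹·s⁻¹] = m²·s⁻²·K⁻¹
Only (1) matches kg·m²·s⁻²·K⁻¹.

(1)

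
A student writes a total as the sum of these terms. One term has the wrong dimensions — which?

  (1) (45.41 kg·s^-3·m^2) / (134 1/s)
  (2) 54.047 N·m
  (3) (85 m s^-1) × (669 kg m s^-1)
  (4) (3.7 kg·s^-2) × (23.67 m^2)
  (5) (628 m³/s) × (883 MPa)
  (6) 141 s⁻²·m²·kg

Work out the base dimensions of each:
  (1) [kg·m²·s⁻³] / [s⁻¹] = kg·m²·s⁻²
  (2) N·m = kg·m·s⁻²·m = kg·m²·s⁻²
  (3) [m·s⁻¹] · [kg·m·s⁻¹] = kg·m²·s⁻²
  (4) [kg·s⁻²] · [m²] = kg·m²·s⁻²
  (5) [m³·s⁻¹] · [kg·m⁻¹·s⁻²] = kg·m²·s⁻³
  (6) kg·m²·s⁻²
All reduce to kg·m²·s⁻² except (5), which is kg·m²·s⁻³.

(5)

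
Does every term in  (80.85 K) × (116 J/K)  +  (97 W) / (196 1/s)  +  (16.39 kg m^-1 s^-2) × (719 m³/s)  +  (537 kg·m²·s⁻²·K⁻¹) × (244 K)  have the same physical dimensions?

No

Expand each in SI base units:
  (80.85 K) × (116 J/K):  [K] · [kg·m²·s⁻²·K⁻¹] = kg·m²·s⁻²
  (97 W) / (196 1/s):  [kg·m²·s⁻³] / [s⁻¹] = kg·m²·s⁻²
  (16.39 kg m^-1 s^-2) × (719 m³/s):  [kg·m⁻¹·s⁻²] · [m³·s⁻¹] = kg·m²·s⁻³
  (537 kg·m²·s⁻²·K⁻¹) × (244 K):  [kg·m²·s⁻²·K⁻¹] · [K] = kg·m²·s⁻²
The terms do not share a single dimension (kg·m²·s⁻² vs kg·m²·s⁻³).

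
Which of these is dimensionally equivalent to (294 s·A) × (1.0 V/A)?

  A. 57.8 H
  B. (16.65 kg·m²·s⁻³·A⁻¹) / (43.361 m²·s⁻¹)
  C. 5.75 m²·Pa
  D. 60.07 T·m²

D.

Reference: [s·A] · [kg·m²·s⁻³·A⁻²] = kg·m²·s⁻²·A⁻¹.
Each option:
  A. H = V·s·A⁻¹ = kg·m²·s⁻²·A⁻²
  B. [kg·m²·s⁻³·A⁻¹] / [m²·s⁻¹] = kg·s⁻²·A⁻¹
  C. Pa·m² = N·m⁻²·m² = kg·m·s⁻²
  D. T·m² = Wb·m⁻²·m² = kg·m²·s⁻²·A⁻¹  ← same
Only D. matches kg·m²·s⁻²·A⁻¹.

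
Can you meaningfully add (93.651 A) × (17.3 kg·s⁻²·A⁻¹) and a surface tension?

Yes

Expand each in SI base units:
  (93.651 A) × (17.3 kg·s⁻²·A⁻¹):  [A] · [kg·s⁻²·A⁻¹] = kg·s⁻²
  a surface tension:  [surface tension] = kg·s⁻²
Both are kg·s⁻², so they have the same dimensions and can be added.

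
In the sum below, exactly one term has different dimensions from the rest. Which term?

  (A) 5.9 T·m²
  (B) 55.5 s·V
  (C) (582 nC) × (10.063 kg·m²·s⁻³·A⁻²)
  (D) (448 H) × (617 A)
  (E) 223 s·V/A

(E)

Reduce each to base SI dimensions:
  (A) T·m² = Wb·m⁻²·m² = kg·m²·s⁻²·A⁻¹
  (B) V·s = J·C⁻¹·s = kg·m²·s⁻²·A⁻¹
  (C) [s·A] · [kg·m²·s⁻³·A⁻²] = kg·m²·s⁻²·A⁻¹
  (D) [kg·m²·s⁻²·A⁻²] · [A] = kg·m²·s⁻²·A⁻¹
  (E) V·s·A⁻¹ = J·C⁻¹·s·A⁻¹ = kg·m²·s⁻²·A⁻²
All reduce to kg·m²·s⁻²·A⁻¹ except (E), which is kg·m²·s⁻²·A⁻².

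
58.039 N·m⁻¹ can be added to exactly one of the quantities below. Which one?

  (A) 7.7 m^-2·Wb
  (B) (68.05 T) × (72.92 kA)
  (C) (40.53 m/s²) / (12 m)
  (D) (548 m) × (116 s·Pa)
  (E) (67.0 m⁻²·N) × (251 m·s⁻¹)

Reference: N·m⁻¹ = kg·m·s⁻²·m⁻¹ = kg·s⁻².
Each option:
  (A) Wb·m⁻² = V·s·m⁻² = kg·s⁻²·A⁻¹
  (B) [kg·s⁻²·A⁻¹] · [A] = kg·s⁻²  ← same
  (C) [m·s⁻²] / [m] = s⁻²
  (D) [m] · [kg·m⁻¹·s⁻¹] = kg·s⁻¹
  (E) [kg·m⁻¹·s⁻²] · [m·s⁻¹] = kg·s⁻³
Only (B) matches kg·s⁻².

(B)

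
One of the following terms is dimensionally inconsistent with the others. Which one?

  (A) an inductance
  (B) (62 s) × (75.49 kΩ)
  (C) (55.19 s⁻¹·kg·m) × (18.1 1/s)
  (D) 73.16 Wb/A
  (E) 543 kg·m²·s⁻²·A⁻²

Dimensions:
  (A) [inductance] = kg·m²·s⁻²·A⁻²
  (B) [s] · [kg·m²·s⁻³·A⁻²] = kg·m²·s⁻²·A⁻²
  (C) [kg·m·s⁻¹] · [s⁻¹] = kg·m·s⁻²
  (D) Wb·A⁻¹ = V·s·A⁻¹ = kg·m²·s⁻²·A⁻²
  (E) kg·m²·s⁻²·A⁻²
All reduce to kg·m²·s⁻²·A⁻² except (C), which is kg·m·s⁻².

(C)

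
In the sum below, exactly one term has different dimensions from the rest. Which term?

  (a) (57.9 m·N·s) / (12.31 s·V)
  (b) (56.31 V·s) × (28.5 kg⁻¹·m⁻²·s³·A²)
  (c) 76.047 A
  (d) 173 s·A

(c)

Dimensions:
  (a) [kg·m²·s⁻¹] / [kg·m²·s⁻²·A⁻¹] = s·A
  (b) [kg·m²·s⁻²·A⁻¹] · [kg⁻¹·m⁻²·s³·A²] = s·A
  (c) A
  (d) A·s = s·A
All reduce to s·A except (c), which is A.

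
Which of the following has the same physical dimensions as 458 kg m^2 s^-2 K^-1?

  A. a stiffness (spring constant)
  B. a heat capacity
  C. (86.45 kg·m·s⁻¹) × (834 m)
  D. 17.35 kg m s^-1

Reference: kg·m²·s⁻²·K⁻¹.
Each option:
  A. [stiffness (spring constant)] = kg·s⁻²
  B. [heat capacity] = kg·m²·s⁻²·K⁻¹  ← same
  C. [kg·m·s⁻¹] · [m] = kg·m²·s⁻¹
  D. kg·m·s⁻¹
Only B. matches kg·m²·s⁻²·K⁻¹.

B.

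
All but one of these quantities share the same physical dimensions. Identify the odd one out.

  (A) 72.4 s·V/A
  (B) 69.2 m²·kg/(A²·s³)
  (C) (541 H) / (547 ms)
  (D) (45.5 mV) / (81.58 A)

(A)

Expand each in SI base units:
  (A) V·s·A⁻¹ = J·C⁻¹·s·A⁻¹ = kg·m²·s⁻²·A⁻²
  (B) kg·m²·s⁻³·A⁻²
  (C) [kg·m²·s⁻²·A⁻²] / [s] = kg·m²·s⁻³·A⁻²
  (D) [kg·m²·s⁻³·A⁻¹] / [A] = kg·m²·s⁻³·A⁻²
All reduce to kg·m²·s⁻³·A⁻² except (A), which is kg·m²·s⁻²·A⁻².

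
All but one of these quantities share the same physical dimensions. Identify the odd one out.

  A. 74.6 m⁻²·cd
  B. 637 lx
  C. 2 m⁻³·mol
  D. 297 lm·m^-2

C.

Dimensions:
  A. m⁻²·cd
  B. lx = lm·m⁻² = m⁻²·cd
  C. m⁻³·mol
  D. lm·m⁻² = cd·m⁻² = m⁻²·cd
All reduce to m⁻²·cd except C., which is m⁻³·mol.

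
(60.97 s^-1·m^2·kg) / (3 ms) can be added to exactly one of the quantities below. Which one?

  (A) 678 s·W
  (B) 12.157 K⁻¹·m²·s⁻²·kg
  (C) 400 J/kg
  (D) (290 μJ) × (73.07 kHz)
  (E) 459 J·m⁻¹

(A)

Reference: [kg·m²·s⁻¹] / [s] = kg·m²·s⁻².
Each option:
  (A) W·s = J·s⁻¹·s = kg·m²·s⁻²  ← same
  (B) kg·m²·s⁻²·K⁻¹
  (C) J·kg⁻¹ = N·m·kg⁻¹ = m²·s⁻²
  (D) [kg·m²·s⁻²] · [s⁻¹] = kg·m²·s⁻³
  (E) J·m⁻¹ = N·m·m⁻¹ = kg·m·s⁻²
Only (A) matches kg·m²·s⁻².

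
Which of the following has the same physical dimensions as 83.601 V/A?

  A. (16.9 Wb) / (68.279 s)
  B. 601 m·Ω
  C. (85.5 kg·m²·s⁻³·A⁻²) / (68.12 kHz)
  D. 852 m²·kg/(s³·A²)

D.

Reference: V·A⁻¹ = J·C⁻¹·A⁻¹ = kg·m²·s⁻³·A⁻².
Each option:
  A. [kg·m²·s⁻²·A⁻¹] / [s] = kg·m²·s⁻³·A⁻¹
  B. Ω·m = V·A⁻¹·m = kg·m³·s⁻³·A⁻²
  C. [kg·m²·s⁻³·A⁻²] / [s⁻¹] = kg·m²·s⁻²·A⁻²
  D. kg·m²·s⁻³·A⁻²  ← same
Only D. matches kg·m²·s⁻³·A⁻².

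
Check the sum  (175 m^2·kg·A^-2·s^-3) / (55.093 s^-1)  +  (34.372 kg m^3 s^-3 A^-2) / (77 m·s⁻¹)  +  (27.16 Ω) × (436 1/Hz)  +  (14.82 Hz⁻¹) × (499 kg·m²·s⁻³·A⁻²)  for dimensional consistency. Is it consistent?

Work out the base dimensions of each:
  (175 m^2·kg·A^-2·s^-3) / (55.093 s^-1):  [kg·m²·s⁻³·A⁻²] / [s⁻¹] = kg·m²·s⁻²·A⁻²
  (34.372 kg m^3 s^-3 A^-2) / (77 m·s⁻¹):  [kg·m³·s⁻³·A⁻²] / [m·s⁻¹] = kg·m²·s⁻²·A⁻²
  (27.16 Ω) × (436 1/Hz):  [kg·m²·s⁻³·A⁻²] · [s] = kg·m²·s⁻²·A⁻²
  (14.82 Hz⁻¹) × (499 kg·m²·s⁻³·A⁻²):  [s] · [kg·m²·s⁻³·A⁻²] = kg·m²·s⁻²·A⁻²
Every term reduces to kg·m²·s⁻²·A⁻².

Yes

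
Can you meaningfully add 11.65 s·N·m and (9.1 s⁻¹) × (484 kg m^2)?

Yes

Reduce each to base SI dimensions:
  11.65 s·N·m:  N·m·s = kg·m·s⁻²·m·s = kg·m²·s⁻¹
  (9.1 s⁻¹) × (484 kg m^2):  [s⁻¹] · [kg·m²] = kg·m²·s⁻¹
Both are kg·m²·s⁻¹, so they have the same dimensions and can be added.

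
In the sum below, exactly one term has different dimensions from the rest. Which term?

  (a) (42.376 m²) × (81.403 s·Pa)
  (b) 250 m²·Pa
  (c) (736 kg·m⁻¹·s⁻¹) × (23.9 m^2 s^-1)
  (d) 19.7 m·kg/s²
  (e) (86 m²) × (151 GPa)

(a)

Reduce each to base SI dimensions:
  (a) [m²] · [kg·m⁻¹·s⁻¹] = kg·m·s⁻¹
  (b) Pa·m² = N·m⁻²·m² = kg·m·s⁻²
  (c) [kg·m⁻¹·s⁻¹] · [m²·s⁻¹] = kg·m·s⁻²
  (d) kg·m·s⁻²
  (e) [m²] · [kg·m⁻¹·s⁻²] = kg·m·s⁻²
All reduce to kg·m·s⁻² except (a), which is kg·m·s⁻¹.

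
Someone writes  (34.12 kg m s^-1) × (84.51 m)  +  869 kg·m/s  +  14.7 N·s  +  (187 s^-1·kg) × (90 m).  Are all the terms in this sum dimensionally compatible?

Work out the base dimensions of each:
  (34.12 kg m s^-1) × (84.51 m):  [kg·m·s⁻¹] · [m] = kg·m²·s⁻¹
  869 kg·m/s:  kg·m·s⁻¹
  14.7 N·s:  N·s = kg·m·s⁻²·s = kg·m·s⁻¹
  (187 s^-1·kg) × (90 m):  [kg·s⁻¹] · [m] = kg·m·s⁻¹
The terms do not share a single dimension (kg·m²·s⁻¹ vs kg·m·s⁻¹).

No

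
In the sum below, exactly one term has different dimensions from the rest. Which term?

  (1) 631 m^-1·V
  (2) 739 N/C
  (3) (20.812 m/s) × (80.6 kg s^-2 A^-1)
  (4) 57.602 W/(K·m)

(4)

Dimensions:
  (1) V·m⁻¹ = J·C⁻¹·m⁻¹ = kg·m·s⁻³·A⁻¹
  (2) N·C⁻¹ = kg·m·s⁻²·(s·A)⁻¹ = kg·m·s⁻³·A⁻¹
  (3) [m·s⁻¹] · [kg·s⁻²·A⁻¹] = kg·m·s⁻³·A⁻¹
  (4) W·m⁻¹·K⁻¹ = J·s⁻¹·m⁻¹·K⁻¹ = kg·m·s⁻³·K⁻¹
All reduce to kg·m·s⁻³·A⁻¹ except (4), which is kg·m·s⁻³·K⁻¹.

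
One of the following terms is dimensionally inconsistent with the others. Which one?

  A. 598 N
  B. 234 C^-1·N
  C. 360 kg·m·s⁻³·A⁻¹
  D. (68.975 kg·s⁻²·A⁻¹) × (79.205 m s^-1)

In SI base units:
  A. N = kg·m·s⁻²
  B. N·C⁻¹ = kg·m·s⁻²·(s·A)⁻¹ = kg·m·s⁻³·A⁻¹
  C. kg·m·s⁻³·A⁻¹
  D. [kg·s⁻²·A⁻¹] · [m·s⁻¹] = kg·m·s⁻³·A⁻¹
All reduce to kg·m·s⁻³·A⁻¹ except A., which is kg·m·s⁻².

A.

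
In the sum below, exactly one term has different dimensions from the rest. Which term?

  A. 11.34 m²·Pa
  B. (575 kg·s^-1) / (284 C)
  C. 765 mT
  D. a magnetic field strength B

Work out the base dimensions of each:
  A. Pa·m² = N·m⁻²·m² = kg·m·s⁻²
  B. [kg·s⁻¹] / [s·A] = kg·s⁻²·A⁻¹
  C. T = Wb·m⁻² = kg·s⁻²·A⁻¹
  D. [magnetic field strength B] = kg·s⁻²·A⁻¹
All reduce to kg·s⁻²·A⁻¹ except A., which is kg·m·s⁻².

A.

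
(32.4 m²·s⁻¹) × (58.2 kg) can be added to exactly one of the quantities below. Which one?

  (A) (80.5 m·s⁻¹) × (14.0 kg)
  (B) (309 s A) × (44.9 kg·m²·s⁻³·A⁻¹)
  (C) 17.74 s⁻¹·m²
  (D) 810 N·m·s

(D)

Reference: [m²·s⁻¹] · [kg] = kg·m²·s⁻¹.
Each option:
  (A) [m·s⁻¹] · [kg] = kg·m·s⁻¹
  (B) [s·A] · [kg·m²·s⁻³·A⁻¹] = kg·m²·s⁻²
  (C) m²·s⁻¹
  (D) N·m·s = kg·m·s⁻²·m·s = kg·m²·s⁻¹  ← same
Only (D) matches kg·m²·s⁻¹.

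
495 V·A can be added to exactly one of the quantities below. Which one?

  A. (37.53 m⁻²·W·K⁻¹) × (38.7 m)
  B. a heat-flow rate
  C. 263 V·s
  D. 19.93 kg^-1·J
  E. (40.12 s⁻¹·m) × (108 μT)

B.

Reference: V·A = J·C⁻¹·A = kg·m²·s⁻³.
Each option:
  A. [kg·s⁻³·K⁻¹] · [m] = kg·m·s⁻³·K⁻¹
  B. [heat-flow rate] = kg·m²·s⁻³  ← same
  C. V·s = J·C⁻¹·s = kg·m²·s⁻²·A⁻¹
  D. J·kg⁻¹ = N·m·kg⁻¹ = m²·s⁻²
  E. [m·s⁻¹] · [kg·s⁻²·A⁻¹] = kg·m·s⁻³·A⁻¹
Only B. matches kg·m²·s⁻³.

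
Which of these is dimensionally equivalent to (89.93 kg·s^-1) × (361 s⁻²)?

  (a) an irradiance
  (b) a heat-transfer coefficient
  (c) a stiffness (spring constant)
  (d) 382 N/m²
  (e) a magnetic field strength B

(a)

Reference: [kg·s⁻¹] · [s⁻²] = kg·s⁻³.
Each option:
  (a) [irradiance] = kg·s⁻³  ← same
  (b) [heat-transfer coefficient] = kg·s⁻³·K⁻¹
  (c) [stiffness (spring constant)] = kg·s⁻²
  (d) N·m⁻² = kg·m·s⁻²·m⁻² = kg·m⁻¹·s⁻²
  (e) [magnetic field strength B] = kg·s⁻²·A⁻¹
Only (a) matches kg·s⁻³.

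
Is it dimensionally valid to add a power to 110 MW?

Reduce each to base SI dimensions:
  a power:  [power] = kg·m²·s⁻³
  110 MW:  W = J·s⁻¹ = kg·m²·s⁻³
Both are kg·m²·s⁻³, so they have the same dimensions and can be added.

Yes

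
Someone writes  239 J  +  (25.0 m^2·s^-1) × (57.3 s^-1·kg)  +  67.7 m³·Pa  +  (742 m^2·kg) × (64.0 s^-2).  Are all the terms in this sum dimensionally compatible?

Reduce each to base SI dimensions:
  239 J:  J = N·m = kg·m²·s⁻²
  (25.0 m^2·s^-1) × (57.3 s^-1·kg):  [m²·s⁻¹] · [kg·s⁻¹] = kg·m²·s⁻²
  67.7 m³·Pa:  Pa·m³ = N·m⁻²·m³ = kg·m²·s⁻²
  (742 m^2·kg) × (64.0 s^-2):  [kg·m²] · [s⁻²] = kg·m²·s⁻²
Every term reduces to kg·m²·s⁻².

Yes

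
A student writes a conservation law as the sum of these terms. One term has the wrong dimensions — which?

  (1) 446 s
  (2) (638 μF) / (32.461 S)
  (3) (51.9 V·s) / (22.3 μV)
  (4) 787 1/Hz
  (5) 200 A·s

(5)

Dimensions:
  (1) s
  (2) [kg⁻¹·m⁻²·s⁴·A²] / [kg⁻¹·m⁻²·s³·A²] = s
  (3) [kg·m²·s⁻²·A⁻¹] / [kg·m²·s⁻³·A⁻¹] = s
  (4) Hz⁻¹ = (s⁻¹)⁻¹ = s
  (5) A·s = s·A
All reduce to s except (5), which is s·A.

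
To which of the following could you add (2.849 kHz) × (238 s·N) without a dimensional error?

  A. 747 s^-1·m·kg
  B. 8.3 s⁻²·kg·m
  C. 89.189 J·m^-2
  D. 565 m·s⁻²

Reference: [s⁻¹] · [kg·m·s⁻¹] = kg·m·s⁻².
Each option:
  A. kg·m·s⁻¹
  B. kg·m·s⁻²  ← same
  C. J·m⁻² = N·m·m⁻² = kg·s⁻²
  D. m·s⁻²
Only B. matches kg·m·s⁻².

B.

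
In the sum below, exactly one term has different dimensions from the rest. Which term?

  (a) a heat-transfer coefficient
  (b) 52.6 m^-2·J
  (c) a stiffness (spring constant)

(a)

Work out the base dimensions of each:
  (a) [heat-transfer coefficient] = kg·s⁻³·K⁻¹
  (b) J·m⁻² = N·m·m⁻² = kg·s⁻²
  (c) [stiffness (spring constant)] = kg·s⁻²
All reduce to kg·s⁻² except (a), which is kg·s⁻³·K⁻¹.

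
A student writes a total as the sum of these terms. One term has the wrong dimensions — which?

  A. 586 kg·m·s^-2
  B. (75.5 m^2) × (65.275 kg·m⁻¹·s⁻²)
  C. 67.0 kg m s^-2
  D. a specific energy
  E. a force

Expand each in SI base units:
  A. kg·m·s⁻²
  B. [m²] · [kg·m⁻¹·s⁻²] = kg·m·s⁻²
  C. kg·m·s⁻²
  D. [specific energy] = m²·s⁻²
  E. [force] = kg·m·s⁻²
All reduce to kg·m·s⁻² except D., which is m²·s⁻².

D.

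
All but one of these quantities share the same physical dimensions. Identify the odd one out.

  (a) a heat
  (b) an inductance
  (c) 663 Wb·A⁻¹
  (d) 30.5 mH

(a)

In SI base units:
  (a) [heat] = kg·m²·s⁻²
  (b) [inductance] = kg·m²·s⁻²·A⁻²
  (c) Wb·A⁻¹ = V·s·A⁻¹ = kg·m²·s⁻²·A⁻²
  (d) H = V·s·A⁻¹ = kg·m²·s⁻²·A⁻²
All reduce to kg·m²·s⁻²·A⁻² except (a), which is kg·m²·s⁻².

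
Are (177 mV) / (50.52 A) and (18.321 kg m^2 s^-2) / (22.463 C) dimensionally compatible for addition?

No

Reduce each to base SI dimensions:
  (177 mV) / (50.52 A):  [kg·m²·s⁻³·A⁻¹] / [A] = kg·m²·s⁻³·A⁻²
  (18.321 kg m^2 s^-2) / (22.463 C):  [kg·m²·s⁻²] / [s·A] = kg·m²·s⁻³·A⁻¹
kg·m²·s⁻³·A⁻² ≠ kg·m²·s⁻³·A⁻¹, so they cannot be added.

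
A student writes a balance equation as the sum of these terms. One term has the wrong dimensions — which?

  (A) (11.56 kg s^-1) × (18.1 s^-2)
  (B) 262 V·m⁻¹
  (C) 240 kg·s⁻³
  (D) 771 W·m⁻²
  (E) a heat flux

(B)

Work out the base dimensions of each:
  (A) [kg·s⁻¹] · [s⁻²] = kg·s⁻³
  (B) V·m⁻¹ = J·C⁻¹·m⁻¹ = kg·m·s⁻³·A⁻¹
  (C) kg·s⁻³
  (D) W·m⁻² = J·s⁻¹·m⁻² = kg·s⁻³
  (E) [heat flux] = kg·s⁻³
All reduce to kg·s⁻³ except (B), which is kg·m·s⁻³·A⁻¹.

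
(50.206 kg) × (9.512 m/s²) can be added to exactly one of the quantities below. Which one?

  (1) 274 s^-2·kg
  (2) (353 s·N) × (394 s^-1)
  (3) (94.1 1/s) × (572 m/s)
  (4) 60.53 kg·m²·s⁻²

Reference: [kg] · [m·s⁻²] = kg·m·s⁻².
Each option:
  (1) kg·s⁻²
  (2) [kg·m·s⁻¹] · [s⁻¹] = kg·m·s⁻²  ← same
  (3) [s⁻¹] · [m·s⁻¹] = m·s⁻²
  (4) kg·m²·s⁻²
Only (2) matches kg·m·s⁻².

(2)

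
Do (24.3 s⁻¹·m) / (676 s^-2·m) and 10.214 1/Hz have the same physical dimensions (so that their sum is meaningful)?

Expand each in SI base units:
  (24.3 s⁻¹·m) / (676 s^-2·m):  [m·s⁻¹] / [m·s⁻²] = s
  10.214 1/Hz:  Hz⁻¹ = (s⁻¹)⁻¹ = s
Both are s, so they have the same dimensions and can be added.

Yes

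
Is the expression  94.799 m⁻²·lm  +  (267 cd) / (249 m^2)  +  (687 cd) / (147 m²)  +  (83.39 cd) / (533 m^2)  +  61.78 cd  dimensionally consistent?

No

Dimensions:
  94.799 m⁻²·lm:  lm·m⁻² = cd·m⁻² = m⁻²·cd
  (267 cd) / (249 m^2):  [cd] / [m²] = m⁻²·cd
  (687 cd) / (147 m²):  [cd] / [m²] = m⁻²·cd
  (83.39 cd) / (533 m^2):  [cd] / [m²] = m⁻²·cd
  61.78 cd:  cd
The terms do not share a single dimension (cd vs m⁻²·cd).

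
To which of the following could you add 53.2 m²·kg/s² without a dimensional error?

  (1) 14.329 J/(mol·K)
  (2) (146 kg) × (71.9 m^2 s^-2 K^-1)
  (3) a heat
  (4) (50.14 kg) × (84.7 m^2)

(3)

Reference: kg·m²·s⁻².
Each option:
  (1) J·mol⁻¹·K⁻¹ = N·m·mol⁻¹·K⁻¹ = kg·m²·s⁻²·K⁻¹·mol⁻¹
  (2) [kg] · [m²·s⁻²·K⁻¹] = kg·m²·s⁻²·K⁻¹
  (3) [heat] = kg·m²·s⁻²  ← same
  (4) [kg] · [m²] = kg·m²
Only (3) matches kg·m²·s⁻².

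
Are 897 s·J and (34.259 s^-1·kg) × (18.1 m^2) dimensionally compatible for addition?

Yes

In SI base units:
  897 s·J:  J·s = N·m·s = kg·m²·s⁻¹
  (34.259 s^-1·kg) × (18.1 m^2):  [kg·s⁻¹] · [m²] = kg·m²·s⁻¹
Both are kg·m²·s⁻¹, so they have the same dimensions and can be added.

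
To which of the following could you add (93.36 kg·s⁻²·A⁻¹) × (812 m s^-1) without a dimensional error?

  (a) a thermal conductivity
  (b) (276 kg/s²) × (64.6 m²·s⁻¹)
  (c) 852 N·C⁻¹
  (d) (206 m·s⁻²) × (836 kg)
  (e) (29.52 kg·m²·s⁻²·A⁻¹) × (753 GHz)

(c)

Reference: [kg·s⁻²·A⁻¹] · [m·s⁻¹] = kg·m·s⁻³·A⁻¹.
Each option:
  (a) [thermal conductivity] = kg·m·s⁻³·K⁻¹
  (b) [kg·s⁻²] · [m²·s⁻¹] = kg·m²·s⁻³
  (c) N·C⁻¹ = kg·m·s⁻²·(s·A)⁻¹ = kg·m·s⁻³·A⁻¹  ← same
  (d) [m·s⁻²] · [kg] = kg·m·s⁻²
  (e) [kg·m²·s⁻²·A⁻¹] · [s⁻¹] = kg·m²·s⁻³·A⁻¹
Only (c) matches kg·m·s⁻³·A⁻¹.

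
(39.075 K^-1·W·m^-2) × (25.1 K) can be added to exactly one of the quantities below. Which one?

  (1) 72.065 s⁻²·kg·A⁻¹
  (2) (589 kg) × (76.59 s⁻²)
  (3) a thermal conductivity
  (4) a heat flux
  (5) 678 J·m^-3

(4)

Reference: [kg·s⁻³·K⁻¹] · [K] = kg·s⁻³.
Each option:
  (1) kg·s⁻²·A⁻¹
  (2) [kg] · [s⁻²] = kg·s⁻²
  (3) [thermal conductivity] = kg·m·s⁻³·K⁻¹
  (4) [heat flux] = kg·s⁻³  ← same
  (5) J·m⁻³ = N·m·m⁻³ = kg·m⁻¹·s⁻²
Only (4) matches kg·s⁻³.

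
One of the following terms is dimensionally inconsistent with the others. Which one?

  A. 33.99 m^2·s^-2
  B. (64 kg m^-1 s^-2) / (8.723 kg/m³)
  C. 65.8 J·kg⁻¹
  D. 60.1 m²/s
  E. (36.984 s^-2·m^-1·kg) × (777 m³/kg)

D.

Expand each in SI base units:
  A. m²·s⁻²
  B. [kg·m⁻¹·s⁻²] / [kg·m⁻³] = m²·s⁻²
  C. J·kg⁻¹ = N·m·kg⁻¹ = m²·s⁻²
  D. m²·s⁻¹
  E. [kg·m⁻¹·s⁻²] · [kg⁻¹·m³] = m²·s⁻²
All reduce to m²·s⁻² except D., which is m²·s⁻¹.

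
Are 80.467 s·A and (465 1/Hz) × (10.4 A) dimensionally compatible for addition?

Expand each in SI base units:
  80.467 s·A:  A·s = s·A
  (465 1/Hz) × (10.4 A):  [s] · [A] = s·A
Both are s·A, so they have the same dimensions and can be added.

Yes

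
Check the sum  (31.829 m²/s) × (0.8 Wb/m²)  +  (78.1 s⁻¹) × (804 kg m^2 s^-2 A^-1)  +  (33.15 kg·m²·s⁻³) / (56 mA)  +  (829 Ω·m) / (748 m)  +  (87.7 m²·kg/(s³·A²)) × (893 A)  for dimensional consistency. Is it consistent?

No

Dimensions:
  (31.829 m²/s) × (0.8 Wb/m²):  [m²·s⁻¹] · [kg·s⁻²·A⁻¹] = kg·m²·s⁻³·A⁻¹
  (78.1 s⁻¹) × (804 kg m^2 s^-2 A^-1):  [s⁻¹] · [kg·m²·s⁻²·A⁻¹] = kg·m²·s⁻³·A⁻¹
  (33.15 kg·m²·s⁻³) / (56 mA):  [kg·m²·s⁻³] / [A] = kg·m²·s⁻³·A⁻¹
  (829 Ω·m) / (748 m):  [kg·m³·s⁻³·A⁻²] / [m] = kg·m²·s⁻³·A⁻²
  (87.7 m²·kg/(s³·A²)) × (893 A):  [kg·m²·s⁻³·A⁻²] · [A] = kg·m²·s⁻³·A⁻¹
The terms do not share a single dimension (kg·m²·s⁻³·A⁻² vs kg·m²·s⁻³·A⁻¹).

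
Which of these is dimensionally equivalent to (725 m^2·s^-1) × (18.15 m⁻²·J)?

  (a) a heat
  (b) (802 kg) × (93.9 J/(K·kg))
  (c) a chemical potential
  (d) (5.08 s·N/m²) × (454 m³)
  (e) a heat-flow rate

Reference: [m²·s⁻¹] · [kg·s⁻²] = kg·m²·s⁻³.
Each option:
  (a) [heat] = kg·m²·s⁻²
  (b) [kg] · [m²·s⁻²·K⁻¹] = kg·m²·s⁻²·K⁻¹
  (c) [chemical potential] = kg·m²·s⁻²·mol⁻¹
  (d) [kg·m⁻¹·s⁻¹] · [m³] = kg·m²·s⁻¹
  (e) [heat-flow rate] = kg·m²·s⁻³  ← same
Only (e) matches kg·m²·s⁻³.

(e)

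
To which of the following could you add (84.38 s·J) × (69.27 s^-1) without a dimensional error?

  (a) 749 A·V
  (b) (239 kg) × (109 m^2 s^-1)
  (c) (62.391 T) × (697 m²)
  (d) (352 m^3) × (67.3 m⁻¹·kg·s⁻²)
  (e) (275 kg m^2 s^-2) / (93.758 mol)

Reference: [kg·m²·s⁻¹] · [s⁻¹] = kg·m²·s⁻².
Each option:
  (a) V·A = J·C⁻¹·A = kg·m²·s⁻³
  (b) [kg] · [m²·s⁻¹] = kg·m²·s⁻¹
  (c) [kg·s⁻²·A⁻¹] · [m²] = kg·m²·s⁻²·A⁻¹
  (d) [m³] · [kg·m⁻¹·s⁻²] = kg·m²·s⁻²  ← same
  (e) [kg·m²·s⁻²] / [mol] = kg·m²·s⁻²·mol⁻¹
Only (d) matches kg·m²·s⁻².

(d)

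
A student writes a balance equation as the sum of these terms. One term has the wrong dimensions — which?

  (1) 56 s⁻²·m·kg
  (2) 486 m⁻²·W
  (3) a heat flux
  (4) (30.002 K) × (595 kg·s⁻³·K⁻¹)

Expand each in SI base units:
  (1) kg·m·s⁻²
  (2) W·m⁻² = J·s⁻¹·m⁻² = kg·s⁻³
  (3) [heat flux] = kg·s⁻³
  (4) [K] · [kg·s⁻³·K⁻¹] = kg·s⁻³
All reduce to kg·s⁻³ except (1), which is kg·m·s⁻².

(1)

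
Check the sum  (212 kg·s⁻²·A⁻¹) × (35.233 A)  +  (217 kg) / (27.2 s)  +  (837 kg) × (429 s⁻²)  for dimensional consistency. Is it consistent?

No

Dimensions:
  (212 kg·s⁻²·A⁻¹) × (35.233 A):  [kg·s⁻²·A⁻¹] · [A] = kg·s⁻²
  (217 kg) / (27.2 s):  [kg] / [s] = kg·s⁻¹
  (837 kg) × (429 s⁻²):  [kg] · [s⁻²] = kg·s⁻²
The terms do not share a single dimension (kg·s⁻² vs kg·s⁻¹).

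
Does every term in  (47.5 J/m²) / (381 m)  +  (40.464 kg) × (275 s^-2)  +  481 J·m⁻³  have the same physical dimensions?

No

Work out the base dimensions of each:
  (47.5 J/m²) / (381 m):  [kg·s⁻²] / [m] = kg·m⁻¹·s⁻²
  (40.464 kg) × (275 s^-2):  [kg] · [s⁻²] = kg·s⁻²
  481 J·m⁻³:  J·m⁻³ = N·m·m⁻³ = kg·m⁻¹·s⁻²
The terms do not share a single dimension (kg·m⁻¹·s⁻² vs kg·s⁻²).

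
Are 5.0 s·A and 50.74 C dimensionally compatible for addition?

Yes

In SI base units:
  5.0 s·A:  A·s = s·A
  50.74 C:  C = s·A
Both are s·A, so they have the same dimensions and can be added.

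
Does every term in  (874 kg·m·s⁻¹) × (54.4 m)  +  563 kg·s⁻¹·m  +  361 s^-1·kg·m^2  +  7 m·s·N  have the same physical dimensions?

In SI base units:
  (874 kg·m·s⁻¹) × (54.4 m):  [kg·m·s⁻¹] · [m] = kg·m²·s⁻¹
  563 kg·s⁻¹·m:  kg·m·s⁻¹
  361 s^-1·kg·m^2:  kg·m²·s⁻¹
  7 m·s·N:  N·m·s = kg·m·s⁻²·m·s = kg·m²·s⁻¹
The terms do not share a single dimension (kg·m²·s⁻¹ vs kg·m·s⁻¹).

No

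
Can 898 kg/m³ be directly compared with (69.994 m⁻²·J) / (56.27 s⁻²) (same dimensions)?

Reduce each to base SI dimensions:
  898 kg/m³:  kg·m⁻³
  (69.994 m⁻²·J) / (56.27 s⁻²):  [kg·s⁻²] / [s⁻²] = kg
kg·m⁻³ ≠ kg, so they cannot be added.

No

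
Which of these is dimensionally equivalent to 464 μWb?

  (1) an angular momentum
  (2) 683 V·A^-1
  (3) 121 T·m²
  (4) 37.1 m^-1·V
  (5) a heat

(3)

Reference: Wb = V·s = kg·m²·s⁻²·A⁻¹.
Each option:
  (1) [angular momentum] = kg·m²·s⁻¹
  (2) V·A⁻¹ = J·C⁻¹·A⁻¹ = kg·m²·s⁻³·A⁻²
  (3) T·m² = Wb·m⁻²·m² = kg·m²·s⁻²·A⁻¹  ← same
  (4) V·m⁻¹ = J·C⁻¹·m⁻¹ = kg·m·s⁻³·A⁻¹
  (5) [heat] = kg·m²·s⁻²
Only (3) matches kg·m²·s⁻²·A⁻¹.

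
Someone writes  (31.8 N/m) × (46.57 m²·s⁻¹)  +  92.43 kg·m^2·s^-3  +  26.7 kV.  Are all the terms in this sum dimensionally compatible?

No

In SI base units:
  (31.8 N/m) × (46.57 m²·s⁻¹):  [kg·s⁻²] · [m²·s⁻¹] = kg·m²·s⁻³
  92.43 kg·m^2·s^-3:  kg·m²·s⁻³
  26.7 kV:  V = J·C⁻¹ = kg·m²·s⁻³·A⁻¹
The terms do not share a single dimension (kg·m²·s⁻³ vs kg·m²·s⁻³·A⁻¹).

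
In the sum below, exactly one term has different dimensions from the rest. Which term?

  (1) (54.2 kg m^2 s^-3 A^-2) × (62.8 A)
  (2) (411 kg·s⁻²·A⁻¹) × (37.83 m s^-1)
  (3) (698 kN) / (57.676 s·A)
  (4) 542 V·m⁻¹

Work out the base dimensions of each:
  (1) [kg·m²·s⁻³·A⁻²] · [A] = kg·m²·s⁻³·A⁻¹
  (2) [kg·s⁻²·A⁻¹] · [m·s⁻¹] = kg·m·s⁻³·A⁻¹
  (3) [kg·m·s⁻²] / [s·A] = kg·m·s⁻³·A⁻¹
  (4) V·m⁻¹ = J·C⁻¹·m⁻¹ = kg·m·s⁻³·A⁻¹
All reduce to kg·m·s⁻³·A⁻¹ except (1), which is kg·m²·s⁻³·A⁻¹.

(1)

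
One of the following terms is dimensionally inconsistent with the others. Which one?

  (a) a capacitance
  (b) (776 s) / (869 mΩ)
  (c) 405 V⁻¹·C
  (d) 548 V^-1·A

(d)

Dimensions:
  (a) [capacitance] = kg⁻¹·m⁻²·s⁴·A²
  (b) [s] / [kg·m²·s⁻³·A⁻²] = kg⁻¹·m⁻²·s⁴·A²
  (c) C·V⁻¹ = s·A·(J·C⁻¹)⁻¹ = kg⁻¹·m⁻²·s⁴·A²
  (d) A·V⁻¹ = A·(J·C⁻¹)⁻¹ = kg⁻¹·m⁻²·s³·A²
All reduce to kg⁻¹·m⁻²·s⁴·A² except (d), which is kg⁻¹·m⁻²·s³·A².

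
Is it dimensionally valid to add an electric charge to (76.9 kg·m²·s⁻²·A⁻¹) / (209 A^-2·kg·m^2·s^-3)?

In SI base units:
  an electric charge:  [electric charge] = s·A
  (76.9 kg·m²·s⁻²·A⁻¹) / (209 A^-2·kg·m^2·s^-3):  [kg·m²·s⁻²·A⁻¹] / [kg·m²·s⁻³·A⁻²] = s·A
Both are s·A, so they have the same dimensions and can be added.

Yes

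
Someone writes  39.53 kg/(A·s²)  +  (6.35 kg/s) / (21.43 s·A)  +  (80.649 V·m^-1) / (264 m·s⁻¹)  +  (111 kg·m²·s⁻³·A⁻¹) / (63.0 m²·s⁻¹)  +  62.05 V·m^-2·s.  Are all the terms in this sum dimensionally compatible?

Yes

Work out the base dimensions of each:
  39.53 kg/(A·s²):  kg·s⁻²·A⁻¹
  (6.35 kg/s) / (21.43 s·A):  [kg·s⁻¹] / [s·A] = kg·s⁻²·A⁻¹
  (80.649 V·m^-1) / (264 m·s⁻¹):  [kg·m·s⁻³·A⁻¹] / [m·s⁻¹] = kg·s⁻²·A⁻¹
  (111 kg·m²·s⁻³·A⁻¹) / (63.0 m²·s⁻¹):  [kg·m²·s⁻³·A⁻¹] / [m²·s⁻¹] = kg·s⁻²·A⁻¹
  62.05 V·m^-2·s:  V·s·m⁻² = J·C⁻¹·s·m⁻² = kg·s⁻²·A⁻¹
Every term reduces to kg·s⁻²·A⁻¹.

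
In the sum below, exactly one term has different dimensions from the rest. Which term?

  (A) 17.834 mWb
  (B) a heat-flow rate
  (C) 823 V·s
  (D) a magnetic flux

(B)

Work out the base dimensions of each:
  (A) Wb = V·s = kg·m²·s⁻²·A⁻¹
  (B) [heat-flow rate] = kg·m²·s⁻³
  (C) V·s = J·C⁻¹·s = kg·m²·s⁻²·A⁻¹
  (D) [magnetic flux] = kg·m²·s⁻²·A⁻¹
All reduce to kg·m²·s⁻²·A⁻¹ except (B), which is kg·m²·s⁻³.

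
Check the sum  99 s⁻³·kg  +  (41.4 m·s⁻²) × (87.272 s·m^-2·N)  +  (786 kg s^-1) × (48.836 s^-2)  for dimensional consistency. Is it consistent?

Reduce each to base SI dimensions:
  99 s⁻³·kg:  kg·s⁻³
  (41.4 m·s⁻²) × (87.272 s·m^-2·N):  [m·s⁻²] · [kg·m⁻¹·s⁻¹] = kg·s⁻³
  (786 kg s^-1) × (48.836 s^-2):  [kg·s⁻¹] · [s⁻²] = kg·s⁻³
Every term reduces to kg·s⁻³.

Yes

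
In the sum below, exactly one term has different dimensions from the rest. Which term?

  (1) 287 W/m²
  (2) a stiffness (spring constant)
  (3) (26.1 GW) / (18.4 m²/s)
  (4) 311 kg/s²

Reduce each to base SI dimensions:
  (1) W·m⁻² = J·s⁻¹·m⁻² = kg·s⁻³
  (2) [stiffness (spring constant)] = kg·s⁻²
  (3) [kg·m²·s⁻³] / [m²·s⁻¹] = kg·s⁻²
  (4) kg·s⁻²
All reduce to kg·s⁻² except (1), which is kg·s⁻³.

(1)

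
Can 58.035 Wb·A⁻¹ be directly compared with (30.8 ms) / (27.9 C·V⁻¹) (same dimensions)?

No

Dimensions:
  58.035 Wb·A⁻¹:  Wb·A⁻¹ = V·s·A⁻¹ = kg·m²·s⁻²·A⁻²
  (30.8 ms) / (27.9 C·V⁻¹):  [s] / [kg⁻¹·m⁻²·s⁴·A²] = kg·m²·s⁻³·A⁻²
kg·m²·s⁻²·A⁻² ≠ kg·m²·s⁻³·A⁻², so they cannot be added.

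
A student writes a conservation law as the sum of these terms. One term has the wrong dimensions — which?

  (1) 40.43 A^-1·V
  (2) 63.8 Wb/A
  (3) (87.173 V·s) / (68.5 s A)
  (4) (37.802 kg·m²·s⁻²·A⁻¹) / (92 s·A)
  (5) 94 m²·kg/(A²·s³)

(2)

In SI base units:
  (1) V·A⁻¹ = J·C⁻¹·A⁻¹ = kg·m²·s⁻³·A⁻²
  (2) Wb·A⁻¹ = V·s·A⁻¹ = kg·m²·s⁻²·A⁻²
  (3) [kg·m²·s⁻²·A⁻¹] / [s·A] = kg·m²·s⁻³·A⁻²
  (4) [kg·m²·s⁻²·A⁻¹] / [s·A] = kg·m²·s⁻³·A⁻²
  (5) kg·m²·s⁻³·A⁻²
All reduce to kg·m²·s⁻³·A⁻² except (2), which is kg·m²·s⁻²·A⁻².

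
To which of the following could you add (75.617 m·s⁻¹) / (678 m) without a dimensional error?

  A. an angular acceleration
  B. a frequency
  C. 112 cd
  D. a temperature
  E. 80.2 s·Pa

Reference: [m·s⁻¹] / [m] = s⁻¹.
Each option:
  A. [angular acceleration] = s⁻²
  B. [frequency] = s⁻¹  ← same
  C. cd
  D. [temperature] = K
  E. Pa·s = N·m⁻²·s = kg·m⁻¹·s⁻¹
Only B. matches s⁻¹.

B.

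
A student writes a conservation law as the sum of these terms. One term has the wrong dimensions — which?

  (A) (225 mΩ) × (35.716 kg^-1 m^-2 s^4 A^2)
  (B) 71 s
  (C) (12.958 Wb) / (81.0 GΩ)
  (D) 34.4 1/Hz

(C)

In SI base units:
  (A) [kg·m²·s⁻³·A⁻²] · [kg⁻¹·m⁻²·s⁴·A²] = s
  (B) s
  (C) [kg·m²·s⁻²·A⁻¹] / [kg·m²·s⁻³·A⁻²] = s·A
  (D) Hz⁻¹ = (s⁻¹)⁻¹ = s
All reduce to s except (C), which is s·A.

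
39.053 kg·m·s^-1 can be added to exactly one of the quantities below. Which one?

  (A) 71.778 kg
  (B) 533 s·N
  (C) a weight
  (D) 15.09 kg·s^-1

Reference: kg·m·s⁻¹.
Each option:
  (A) kg
  (B) N·s = kg·m·s⁻²·s = kg·m·s⁻¹  ← same
  (C) [weight] = kg·m·s⁻²
  (D) kg·s⁻¹
Only (B) matches kg·m·s⁻¹.

(B)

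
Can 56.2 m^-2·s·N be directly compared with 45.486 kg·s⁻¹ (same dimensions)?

Expand each in SI base units:
  56.2 m^-2·s·N:  N·s·m⁻² = kg·m·s⁻²·s·m⁻² = kg·m⁻¹·s⁻¹
  45.486 kg·s⁻¹:  kg·s⁻¹
kg·m⁻¹·s⁻¹ ≠ kg·s⁻¹, so they cannot be added.

No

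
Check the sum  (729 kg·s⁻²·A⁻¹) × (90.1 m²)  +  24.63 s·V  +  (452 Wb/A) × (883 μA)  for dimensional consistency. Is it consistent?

In SI base units:
  (729 kg·s⁻²·A⁻¹) × (90.1 m²):  [kg·s⁻²·A⁻¹] · [m²] = kg·m²·s⁻²·A⁻¹
  24.63 s·V:  V·s = J·C⁻¹·s = kg·m²·s⁻²·A⁻¹
  (452 Wb/A) × (883 μA):  [kg·m²·s⁻²·A⁻²] · [A] = kg·m²·s⁻²·A⁻¹
Every term reduces to kg·m²·s⁻²·A⁻¹.

Yes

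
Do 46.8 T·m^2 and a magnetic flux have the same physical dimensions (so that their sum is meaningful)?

Yes

Reduce each to base SI dimensions:
  46.8 T·m^2:  T·m² = Wb·m⁻²·m² = kg·m²·s⁻²·A⁻¹
  a magnetic flux:  [magnetic flux] = kg·m²·s⁻²·A⁻¹
Both are kg·m²·s⁻²·A⁻¹, so they have the same dimensions and can be added.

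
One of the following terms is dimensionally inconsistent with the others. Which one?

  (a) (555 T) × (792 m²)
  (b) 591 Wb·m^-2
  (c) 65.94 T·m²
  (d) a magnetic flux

Work out the base dimensions of each:
  (a) [kg·s⁻²·A⁻¹] · [m²] = kg·m²·s⁻²·A⁻¹
  (b) Wb·m⁻² = V·s·m⁻² = kg·s⁻²·A⁻¹
  (c) T·m² = Wb·m⁻²·m² = kg·m²·s⁻²·A⁻¹
  (d) [magnetic flux] = kg·m²·s⁻²·A⁻¹
All reduce to kg·m²·s⁻²·A⁻¹ except (b), which is kg·s⁻²·A⁻¹.

(b)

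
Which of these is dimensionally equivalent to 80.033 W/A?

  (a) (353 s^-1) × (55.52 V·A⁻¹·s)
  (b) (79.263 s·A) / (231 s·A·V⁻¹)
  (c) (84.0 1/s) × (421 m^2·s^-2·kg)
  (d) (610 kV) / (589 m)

(b)

Reference: W·A⁻¹ = J·s⁻¹·A⁻¹ = kg·m²·s⁻³·A⁻¹.
Each option:
  (a) [s⁻¹] · [kg·m²·s⁻²·A⁻²] = kg·m²·s⁻³·A⁻²
  (b) [s·A] / [kg⁻¹·m⁻²·s⁴·A²] = kg·m²·s⁻³·A⁻¹  ← same
  (c) [s⁻¹] · [kg·m²·s⁻²] = kg·m²·s⁻³
  (d) [kg·m²·s⁻³·A⁻¹] / [m] = kg·m·s⁻³·A⁻¹
Only (b) matches kg·m²·s⁻³·A⁻¹.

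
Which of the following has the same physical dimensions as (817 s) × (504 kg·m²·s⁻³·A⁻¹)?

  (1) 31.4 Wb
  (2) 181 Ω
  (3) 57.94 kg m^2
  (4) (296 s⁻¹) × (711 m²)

Reference: [s] · [kg·m²·s⁻³·A⁻¹] = kg·m²·s⁻²·A⁻¹.
Each option:
  (1) Wb = V·s = kg·m²·s⁻²·A⁻¹  ← same
  (2) Ω = V·A⁻¹ = kg·m²·s⁻³·A⁻²
  (3) kg·m²
  (4) [s⁻¹] · [m²] = m²·s⁻¹
Only (1) matches kg·m²·s⁻²·A⁻¹.

(1)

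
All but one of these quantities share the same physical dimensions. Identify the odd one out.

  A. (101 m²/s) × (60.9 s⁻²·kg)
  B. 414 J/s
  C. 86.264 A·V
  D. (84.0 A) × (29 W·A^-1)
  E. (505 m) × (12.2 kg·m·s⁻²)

E.

Expand each in SI base units:
  A. [m²·s⁻¹] · [kg·s⁻²] = kg·m²·s⁻³
  B. J·s⁻¹ = N·m·s⁻¹ = kg·m²·s⁻³
  C. V·A = J·C⁻¹·A = kg·m²·s⁻³
  D. [A] · [kg·m²·s⁻³·A⁻¹] = kg·m²·s⁻³
  E. [m] · [kg·m·s⁻²] = kg·m²·s⁻²
All reduce to kg·m²·s⁻³ except E., which is kg·m²·s⁻².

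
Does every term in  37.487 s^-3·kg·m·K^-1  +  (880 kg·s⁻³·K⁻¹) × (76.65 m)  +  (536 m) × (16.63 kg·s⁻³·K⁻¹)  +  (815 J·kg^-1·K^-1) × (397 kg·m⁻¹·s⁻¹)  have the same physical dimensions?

Yes

Reduce each to base SI dimensions:
  37.487 s^-3·kg·m·K^-1:  kg·m·s⁻³·K⁻¹
  (880 kg·s⁻³·K⁻¹) × (76.65 m):  [kg·s⁻³·K⁻¹] · [m] = kg·m·s⁻³·K⁻¹
  (536 m) × (16.63 kg·s⁻³·K⁻¹):  [m] · [kg·s⁻³·K⁻¹] = kg·m·s⁻³·K⁻¹
  (815 J·kg^-1·K^-1) × (397 kg·m⁻¹·s⁻¹):  [m²·s⁻²·K⁻¹] · [kg·m⁻¹·s⁻¹] = kg·m·s⁻³·K⁻¹
Every term reduces to kg·m·s⁻³·K⁻¹.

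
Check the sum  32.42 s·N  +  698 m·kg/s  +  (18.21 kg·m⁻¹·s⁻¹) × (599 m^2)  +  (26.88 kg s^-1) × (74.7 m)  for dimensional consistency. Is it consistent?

Yes

Expand each in SI base units:
  32.42 s·N:  N·s = kg·m·s⁻²·s = kg·m·s⁻¹
  698 m·kg/s:  kg·m·s⁻¹
  (18.21 kg·m⁻¹·s⁻¹) × (599 m^2):  [kg·m⁻¹·s⁻¹] · [m²] = kg·m·s⁻¹
  (26.88 kg s^-1) × (74.7 m):  [kg·s⁻¹] · [m] = kg·m·s⁻¹
Every term reduces to kg·m·s⁻¹.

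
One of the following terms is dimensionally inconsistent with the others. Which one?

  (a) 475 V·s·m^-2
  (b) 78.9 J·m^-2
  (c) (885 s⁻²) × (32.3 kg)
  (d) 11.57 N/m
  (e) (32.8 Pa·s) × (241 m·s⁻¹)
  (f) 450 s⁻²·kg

(a)

Dimensions:
  (a) V·s·m⁻² = J·C⁻¹·s·m⁻² = kg·s⁻²·A⁻¹
  (b) J·m⁻² = N·m·m⁻² = kg·s⁻²
  (c) [s⁻²] · [kg] = kg·s⁻²
  (d) N·m⁻¹ = kg·m·s⁻²·m⁻¹ = kg·s⁻²
  (e) [kg·m⁻¹·s⁻¹] · [m·s⁻¹] = kg·s⁻²
  (f) kg·s⁻²
All reduce to kg·s⁻² except (a), which is kg·s⁻²·A⁻¹.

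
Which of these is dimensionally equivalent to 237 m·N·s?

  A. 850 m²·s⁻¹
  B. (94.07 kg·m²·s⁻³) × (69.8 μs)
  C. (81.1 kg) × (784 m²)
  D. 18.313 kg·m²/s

D.

Reference: N·m·s = kg·m·s⁻²·m·s = kg·m²·s⁻¹.
Each option:
  A. m²·s⁻¹
  B. [kg·m²·s⁻³] · [s] = kg·m²·s⁻²
  C. [kg] · [m²] = kg·m²
  D. kg·m²·s⁻¹  ← same
Only D. matches kg·m²·s⁻¹.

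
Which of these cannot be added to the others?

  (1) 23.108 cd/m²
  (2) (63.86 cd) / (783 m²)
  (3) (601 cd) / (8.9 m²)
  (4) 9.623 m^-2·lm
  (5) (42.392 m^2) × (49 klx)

(5)

Work out the base dimensions of each:
  (1) cd·m⁻² = m⁻²·cd
  (2) [cd] / [m²] = m⁻²·cd
  (3) [cd] / [m²] = m⁻²·cd
  (4) lm·m⁻² = cd·m⁻² = m⁻²·cd
  (5) [m²] · [m⁻²·cd] = cd
All reduce to m⁻²·cd except (5), which is cd.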